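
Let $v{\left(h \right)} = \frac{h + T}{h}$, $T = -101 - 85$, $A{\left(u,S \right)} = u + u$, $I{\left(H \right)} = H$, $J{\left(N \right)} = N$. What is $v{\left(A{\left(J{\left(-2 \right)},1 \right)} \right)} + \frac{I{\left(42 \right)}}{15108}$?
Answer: $\frac{59806}{1259} \approx 47.503$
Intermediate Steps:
$A{\left(u,S \right)} = 2 u$
$T = -186$ ($T = -101 - 85 = -186$)
$v{\left(h \right)} = \frac{-186 + h}{h}$ ($v{\left(h \right)} = \frac{h - 186}{h} = \frac{-186 + h}{h}$)
$v{\left(A{\left(J{\left(-2 \right)},1 \right)} \right)} + \frac{I{\left(42 \right)}}{15108} = \frac{-186 + 2 \left(-2\right)}{2 \left(-2\right)} + \frac{42}{15108} = \frac{-186 - 4}{-4} + 42 \cdot \frac{1}{15108} = \left(- \frac{1}{4}\right) \left(-190\right) + \frac{7}{2518} = \frac{95}{2} + \frac{7}{2518} = \frac{59806}{1259}$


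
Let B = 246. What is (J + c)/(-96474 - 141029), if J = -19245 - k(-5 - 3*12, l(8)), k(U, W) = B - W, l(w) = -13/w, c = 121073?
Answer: -812643/1900024 ≈ -0.42770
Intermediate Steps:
k(U, W) = 246 - W
J = -155941/8 (J = -19245 - (246 - (-13)/8) = -19245 - (246 - 1*(-13/8)) = -19245 - (246 + 13/8) = -19245 - 1*1981/8 = -19245 - 1981/8 = -155941/8 ≈ -19493.)
(J + c)/(-96474 - 141029) = (-155941/8 + 121073)/(-96474 - 141029) = (812643/8)/(-237503) = (812643/8)*(-1/237503) = -812643/1900024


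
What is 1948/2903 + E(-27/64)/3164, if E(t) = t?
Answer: 394383827/587845888 ≈ 0.67090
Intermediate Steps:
1948/2903 + E(-27/64)/3164 = 1948/2903 - 27/64/3164 = 1948*(1/2903) - 27*1/64*(1/3164) = 1948/2903 - 27/64*1/3164 = 1948/2903 - 27/202496 = 394383827/587845888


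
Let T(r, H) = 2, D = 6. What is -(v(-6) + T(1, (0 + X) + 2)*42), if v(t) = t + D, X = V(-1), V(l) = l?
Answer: -84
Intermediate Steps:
X = -1
v(t) = 6 + t (v(t) = t + 6 = 6 + t)
-(v(-6) + T(1, (0 + X) + 2)*42) = -((6 - 6) + 2*42) = -(0 + 84) = -1*84 = -84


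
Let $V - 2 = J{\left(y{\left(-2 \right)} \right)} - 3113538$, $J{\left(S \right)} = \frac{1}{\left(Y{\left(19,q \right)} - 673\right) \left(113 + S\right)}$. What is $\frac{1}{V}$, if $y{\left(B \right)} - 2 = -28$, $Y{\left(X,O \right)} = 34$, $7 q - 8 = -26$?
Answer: $- \frac{55593}{173090806849} \approx -3.2118 \cdot 10^{-7}$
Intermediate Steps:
$q = - \frac{18}{7}$ ($q = \frac{8}{7} + \frac{1}{7} \left(-26\right) = \frac{8}{7} - \frac{26}{7} = - \frac{18}{7} \approx -2.5714$)
$y{\left(B \right)} = -26$ ($y{\left(B \right)} = 2 - 28 = -26$)
$J{\left(S \right)} = \frac{1}{-72207 - 639 S}$ ($J{\left(S \right)} = \frac{1}{\left(34 - 673\right) \left(113 + S\right)} = \frac{1}{\left(-639\right) \left(113 + S\right)} = \frac{1}{-72207 - 639 S}$)
$V = - \frac{173090806849}{55593}$ ($V = 2 - \left(3113538 + \frac{1}{72207 + 639 \left(-26\right)}\right) = 2 - \left(3113538 + \frac{1}{72207 - 16614}\right) = 2 - \frac{173090918035}{55593} = - \frac{173090806849}{55593} \approx -3.1135 \cdot 10^{6}$)
$\frac{1}{V} = \frac{1}{- \frac{173090806849}{55593}} = - \frac{55593}{173090806849}$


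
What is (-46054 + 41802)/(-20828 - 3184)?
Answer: 1063/6003 ≈ 0.17708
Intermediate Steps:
(-46054 + 41802)/(-20828 - 3184) = -4252/(-24012) = -4252*(-1/24012) = 1063/6003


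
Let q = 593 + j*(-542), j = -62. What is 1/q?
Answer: 1/34197 ≈ 2.9242e-5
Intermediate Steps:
q = 34197 (q = 593 - 62*(-542) = 593 + 33604 = 34197)
1/q = 1/34197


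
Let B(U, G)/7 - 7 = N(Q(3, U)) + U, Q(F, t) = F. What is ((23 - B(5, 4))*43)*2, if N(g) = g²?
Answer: -10664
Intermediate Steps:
B(U, G) = 112 + 7*U (B(U, G) = 49 + 7*(3² + U) = 49 + 7*(9 + U) = 49 + (63 + 7*U) = 112 + 7*U)
((23 - B(5, 4))*43)*2 = ((23 - (112 + 7*5))*43)*2 = ((23 - (112 + 35))*43)*2 = ((23 - 1*147)*43)*2 = ((23 - 147)*43)*2 = -124*43*2 = -5332*2 = -10664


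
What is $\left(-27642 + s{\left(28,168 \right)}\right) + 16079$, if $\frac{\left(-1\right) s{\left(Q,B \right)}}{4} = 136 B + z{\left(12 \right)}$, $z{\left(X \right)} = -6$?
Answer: $-102931$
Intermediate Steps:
$s{\left(Q,B \right)} = 24 - 544 B$ ($s{\left(Q,B \right)} = - 4 \left(136 B - 6\right) = - 4 \left(-6 + 136 B\right) = 24 - 544 B$)
$\left(-27642 + s{\left(28,168 \right)}\right) + 16079 = \left(-27642 + \left(24 - 91392\right)\right) + 16079 = \left(-27642 - 91368\right) + 16079 = -119010 + 16079 = -102931$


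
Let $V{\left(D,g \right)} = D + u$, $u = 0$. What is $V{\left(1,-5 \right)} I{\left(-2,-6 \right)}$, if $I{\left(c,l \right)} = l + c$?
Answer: $-8$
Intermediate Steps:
$I{\left(c,l \right)} = c + l$
$V{\left(D,g \right)} = D$ ($V{\left(D,g \right)} = D + 0 = D$)
$V{\left(1,-5 \right)} I{\left(-2,-6 \right)} = 1 \left(-2 - 6\right) = 1 \left(-8\right) = -8$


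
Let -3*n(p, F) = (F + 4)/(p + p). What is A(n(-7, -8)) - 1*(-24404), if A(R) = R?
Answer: 512482/21 ≈ 24404.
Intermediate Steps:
n(p, F) = -(4 + F)/(6*p) (n(p, F) = -(F + 4)/(3*(p + p)) = -(4 + F)/(3*(2*p)) = -(4 + F)*1/(2*p)/3 = -(4 + F)/(6*p))
A(n(-7, -8)) - 1*(-24404) = (⅙)*(-4 - 1*(-8))/(-7) - 1*(-24404) = (⅙)*(-⅐)*(-4 + 8) + 24404 = (⅙)*(-⅐)*4 + 24404 = -2/21 + 24404 = 512482/21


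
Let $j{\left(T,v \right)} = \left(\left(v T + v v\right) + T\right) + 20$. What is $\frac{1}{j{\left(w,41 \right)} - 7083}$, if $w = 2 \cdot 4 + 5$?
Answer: $- \frac{1}{4836} \approx -0.00020678$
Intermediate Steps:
$w = 13$ ($w = 8 + 5 = 13$)
$j{\left(T,v \right)} = 20 + T + v^{2} + T v$ ($j{\left(T,v \right)} = \left(\left(T v + v^{2}\right) + T\right) + 20 = \left(\left(v^{2} + T v\right) + T\right) + 20 = \left(T + v^{2} + T v\right) + 20 = 20 + T + v^{2} + T v$)
$\frac{1}{j{\left(w,41 \right)} - 7083} = \frac{1}{\left(20 + 13 + 41^{2} + 13 \cdot 41\right) - 7083} = \frac{1}{\left(20 + 13 + 1681 + 533\right) - 7083} = \frac{1}{2247 - 7083} = \frac{1}{-4836} = - \frac{1}{4836}$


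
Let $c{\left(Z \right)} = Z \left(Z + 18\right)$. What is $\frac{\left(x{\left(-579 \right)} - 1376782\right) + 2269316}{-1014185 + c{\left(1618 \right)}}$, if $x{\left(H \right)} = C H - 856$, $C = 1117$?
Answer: $\frac{244935}{1632863} \approx 0.15$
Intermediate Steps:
$x{\left(H \right)} = -856 + 1117 H$ ($x{\left(H \right)} = 1117 H - 856 = -856 + 1117 H$)
$c{\left(Z \right)} = Z \left(18 + Z\right)$
$\frac{\left(x{\left(-579 \right)} - 1376782\right) + 2269316}{-1014185 + c{\left(1618 \right)}} = \frac{\left(\left(-856 + 1117 \left(-579\right)\right) - 1376782\right) + 2269316}{-1014185 + 1618 \left(18 + 1618\right)} = \frac{\left(\left(-856 - 646743\right) - 1376782\right) + 2269316}{-1014185 + 1618 \cdot 1636} = \frac{\left(-647599 - 1376782\right) + 2269316}{-1014185 + 2647048} = \frac{-2024381 + 2269316}{1632863} = 244935 \cdot \frac{1}{1632863} = \frac{244935}{1632863}$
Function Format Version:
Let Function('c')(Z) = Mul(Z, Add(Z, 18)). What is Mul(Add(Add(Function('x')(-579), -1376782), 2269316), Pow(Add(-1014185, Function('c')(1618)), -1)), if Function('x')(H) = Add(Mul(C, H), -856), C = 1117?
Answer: Rational(244935, 1632863) ≈ 0.15000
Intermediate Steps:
Function('x')(H) = Add(-856, Mul(1117, H)) (Function('x')(H) = Add(Mul(1117, H), -856) = Add(-856, Mul(1117, H)))
Function('c')(Z) = Mul(Z, Add(18, Z))
Mul(Add(Add(Function('x')(-579), -1376782), 2269316), Pow(Add(-1014185, Function('c')(1618)), -1)) = Mul(Add(Add(Add(-856, Mul(1117, -579)), -1376782), 2269316), Pow(Add(-1014185, Mul(1618, Add(18, 1618))), -1)) = Mul(Add(Add(Add(-856, -646743), -1376782), 2269316), Pow(Add(-1014185, Mul(1618, 1636)), -1)) = Mul(Add(Add(-647599, -1376782), 2269316), Pow(Add(-1014185, 2647048), -1)) = Mul(Add(-2024381, 2269316), Pow(1632863, -1)) = Mul(244935, Rational(1, 1632863)) = Rational(244935, 1632863)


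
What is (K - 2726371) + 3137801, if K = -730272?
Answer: -318842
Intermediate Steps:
(K - 2726371) + 3137801 = (-730272 - 2726371) + 3137801 = -3456643 + 3137801 = -318842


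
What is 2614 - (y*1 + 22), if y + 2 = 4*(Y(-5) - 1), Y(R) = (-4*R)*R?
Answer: 2998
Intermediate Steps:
Y(R) = -4*R²
y = -406 (y = -2 + 4*(-4*(-5)² - 1) = -2 + 4*(-4*25 - 1) = -2 + 4*(-100 - 1) = -2 + 4*(-101) = -2 - 404 = -406)
2614 - (y*1 + 22) = 2614 - (-406*1 + 22) = 2614 - (-406 + 22) = 2614 - 1*(-384) = 2614 + 384 = 2998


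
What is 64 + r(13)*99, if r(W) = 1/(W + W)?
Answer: 1763/26 ≈ 67.808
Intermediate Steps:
r(W) = 1/(2*W)
64 + r(13)*99 = 64 + ((½)/13)*99 = 64 + ((½)*(1/13))*99 = 64 + (1/26)*99 = 64 + 99/26 = 1763/26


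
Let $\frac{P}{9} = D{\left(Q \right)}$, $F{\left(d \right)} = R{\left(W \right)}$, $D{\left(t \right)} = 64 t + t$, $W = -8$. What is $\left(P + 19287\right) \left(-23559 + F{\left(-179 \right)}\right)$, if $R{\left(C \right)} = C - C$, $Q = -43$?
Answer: $138244212$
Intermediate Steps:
$R{\left(C \right)} = 0$
$D{\left(t \right)} = 65 t$
$F{\left(d \right)} = 0$
$P = -25155$ ($P = 9 \cdot 65 \left(-43\right) = 9 \left(-2795\right) = -25155$)
$\left(P + 19287\right) \left(-23559 + F{\left(-179 \right)}\right) = \left(-25155 + 19287\right) \left(-23559 + 0\right) = \left(-5868\right) \left(-23559\right) = 138244212$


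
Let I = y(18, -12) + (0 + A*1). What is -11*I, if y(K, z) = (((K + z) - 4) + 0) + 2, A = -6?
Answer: 22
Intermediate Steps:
y(K, z) = -2 + K + z (y(K, z) = ((-4 + K + z) + 0) + 2 = (-4 + K + z) + 2 = -2 + K + z)
I = -2 (I = (-2 + 18 - 12) + (0 - 6*1) = 4 + (0 - 6) = 4 - 6 = -2)
-11*I = -11*(-2) = 22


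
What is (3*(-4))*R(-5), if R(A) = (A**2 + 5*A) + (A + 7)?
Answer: -24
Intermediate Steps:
R(A) = 7 + A**2 + 6*A (R(A) = (A**2 + 5*A) + (7 + A) = 7 + A**2 + 6*A)
(3*(-4))*R(-5) = (3*(-4))*(7 + (-5)**2 + 6*(-5)) = -12*(7 + 25 - 30) = -12*2 = -24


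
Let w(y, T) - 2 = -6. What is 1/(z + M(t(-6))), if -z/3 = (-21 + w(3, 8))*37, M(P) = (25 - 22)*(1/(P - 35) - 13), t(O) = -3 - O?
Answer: 32/87549 ≈ 0.00036551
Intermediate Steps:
M(P) = -39 + 3/(-35 + P) (M(P) = 3*(1/(-35 + P) - 13) = 3*(-13 + 1/(-35 + P)) = -39 + 3/(-35 + P))
w(y, T) = -4 (w(y, T) = 2 - 6 = -4)
z = 2775 (z = -3*(-21 - 4)*37 = -(-75)*37 = -3*(-925) = 2775)
1/(z + M(t(-6))) = 1/(2775 + 3*(456 - 13*(-3 - 1*(-6)))/(-35 + (-3 - 1*(-6)))) = 1/(2775 + 3*(456 - 13*(-3 + 6))/(-35 + (-3 + 6))) = 1/(2775 + 3*(456 - 13*3)/(-35 + 3)) = 1/(2775 + 3*(456 - 39)/(-32)) = 1/(2775 + 3*(-1/32)*417) = 1/(2775 - 1251/32) = 1/(87549/32) = 32/87549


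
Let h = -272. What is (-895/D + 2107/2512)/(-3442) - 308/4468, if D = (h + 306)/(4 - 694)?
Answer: -877751029359/164184666656 ≈ -5.3461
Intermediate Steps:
D = -17/345 (D = (-272 + 306)/(4 - 694) = 34/(-690) = 34*(-1/690) = -17/345 ≈ -0.049275)
(-895/D + 2107/2512)/(-3442) - 308/4468 = (-895/(-17/345) + 2107/2512)/(-3442) - 308/4468 = (-895*(-345/17) + 2107*(1/2512))*(-1/3442) - 308*1/4468 = (308775/17 + 2107/2512)*(-1/3442) - 77/1117 = (775678619/42704)*(-1/3442) - 77/1117 = -775678619/146987168 - 77/1117 = -877751029359/164184666656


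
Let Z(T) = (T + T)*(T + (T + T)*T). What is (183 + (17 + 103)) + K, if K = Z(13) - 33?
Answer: 9396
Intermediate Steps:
Z(T) = 2*T*(T + 2*T**2) (Z(T) = (2*T)*(T + (2*T)*T) = (2*T)*(T + 2*T**2) = 2*T*(T + 2*T**2))
K = 9093 (K = 13**2*(2 + 4*13) - 33 = 169*(2 + 52) - 33 = 169*54 - 33 = 9126 - 33 = 9093)
(183 + (17 + 103)) + K = (183 + (17 + 103)) + 9093 = (183 + 120) + 9093 = 303 + 9093 = 9396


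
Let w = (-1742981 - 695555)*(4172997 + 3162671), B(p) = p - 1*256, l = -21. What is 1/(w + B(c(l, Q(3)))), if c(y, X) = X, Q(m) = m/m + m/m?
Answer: -1/17888290502302 ≈ -5.5902e-14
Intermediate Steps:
Q(m) = 2 (Q(m) = 1 + 1 = 2)
B(p) = -256 + p (B(p) = p - 256 = -256 + p)
w = -17888290502048 (w = -2438536*7335668 = -17888290502048)
1/(w + B(c(l, Q(3)))) = 1/(-17888290502048 + (-256 + 2)) = 1/(-17888290502048 - 254) = 1/(-17888290502302) = -1/17888290502302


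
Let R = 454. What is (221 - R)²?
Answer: 54289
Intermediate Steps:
(221 - R)² = (221 - 1*454)² = (221 - 454)² = (-233)² = 54289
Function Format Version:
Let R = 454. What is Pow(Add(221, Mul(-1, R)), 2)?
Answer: 54289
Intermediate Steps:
Pow(Add(221, Mul(-1, R)), 2) = Pow(Add(221, Mul(-1, 454)), 2) = Pow(Add(221, -454), 2) = Pow(-233, 2) = 54289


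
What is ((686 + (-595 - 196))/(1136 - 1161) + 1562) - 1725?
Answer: -794/5 ≈ -158.80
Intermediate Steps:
((686 + (-595 - 196))/(1136 - 1161) + 1562) - 1725 = ((686 - 791)/(-25) + 1562) - 1725 = (-105*(-1/25) + 1562) - 1725 = (21/5 + 1562) - 1725 = 7831/5 - 1725 = -794/5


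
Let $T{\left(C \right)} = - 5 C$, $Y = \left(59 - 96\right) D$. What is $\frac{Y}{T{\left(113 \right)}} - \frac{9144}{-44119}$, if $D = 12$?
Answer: $\frac{24755196}{24927235} \approx 0.9931$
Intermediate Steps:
$Y = -444$ ($Y = \left(59 - 96\right) 12 = \left(-37\right) 12 = -444$)
$\frac{Y}{T{\left(113 \right)}} - \frac{9144}{-44119} = - \frac{444}{\left(-5\right) 113} - \frac{9144}{-44119} = - \frac{444}{-565} - - \frac{9144}{44119} = \left(-444\right) \left(- \frac{1}{565}\right) + \frac{9144}{44119} = \frac{444}{565} + \frac{9144}{44119} = \frac{24755196}{24927235}$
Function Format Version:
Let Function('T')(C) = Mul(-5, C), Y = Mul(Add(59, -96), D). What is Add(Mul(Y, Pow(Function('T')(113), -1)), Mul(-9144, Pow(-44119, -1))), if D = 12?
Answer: Rational(24755196, 24927235) ≈ 0.99310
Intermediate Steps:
Y = -444 (Y = Mul(Add(59, -96), 12) = Mul(-37, 12) = -444)
Add(Mul(Y, Pow(Function('T')(113), -1)), Mul(-9144, Pow(-44119, -1))) = Add(Mul(-444, Pow(Mul(-5, 113), -1)), Mul(-9144, Pow(-44119, -1))) = Add(Mul(-444, Pow(-565, -1)), Mul(-9144, Rational(-1, 44119))) = Add(Mul(-444, Rational(-1, 565)), Rational(9144, 44119)) = Add(Rational(444, 565), Rational(9144, 44119)) = Rational(24755196, 24927235)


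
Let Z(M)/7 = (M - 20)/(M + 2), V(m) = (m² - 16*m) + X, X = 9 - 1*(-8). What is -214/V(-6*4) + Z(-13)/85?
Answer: 2327/83045 ≈ 0.028021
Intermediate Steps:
X = 17 (X = 9 + 8 = 17)
V(m) = 17 + m² - 16*m (V(m) = (m² - 16*m) + 17 = 17 + m² - 16*m)
Z(M) = 7*(-20 + M)/(2 + M) (Z(M) = 7*((M - 20)/(M + 2)) = 7*((-20 + M)/(2 + M)) = 7*(-20 + M)/(2 + M))
-214/V(-6*4) + Z(-13)/85 = -214/(17 + (-6*4)² - (-96)*4) + (7*(-20 - 13)/(2 - 13))/85 = -214/(17 + (-24)² - 16*(-24)) + (7*(-33)/(-11))*(1/85) = -214/(17 + 576 + 384) + (7*(-1/11)*(-33))*(1/85) = -214/977 + 21*(1/85) = -214*1/977 + 21/85 = -214/977 + 21/85 = 2327/83045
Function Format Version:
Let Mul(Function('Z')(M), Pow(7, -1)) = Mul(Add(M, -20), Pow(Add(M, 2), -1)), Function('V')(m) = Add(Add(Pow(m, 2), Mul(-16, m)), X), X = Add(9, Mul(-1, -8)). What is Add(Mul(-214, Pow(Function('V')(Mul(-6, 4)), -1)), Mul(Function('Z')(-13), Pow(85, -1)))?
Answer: Rational(2327, 83045) ≈ 0.028021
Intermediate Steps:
X = 17 (X = Add(9, 8) = 17)
Function('V')(m) = Add(17, Pow(m, 2), Mul(-16, m)) (Function('V')(m) = Add(Add(Pow(m, 2), Mul(-16, m)), 17) = Add(17, Pow(m, 2), Mul(-16, m)))
Function('Z')(M) = Mul(7, Pow(Add(2, M), -1), Add(-20, M)) (Function('Z')(M) = Mul(7, Mul(Add(M, -20), Pow(Add(M, 2), -1))) = Mul(7, Mul(Add(-20, M), Pow(Add(2, M), -1))) = Mul(7, Mul(Pow(Add(2, M), -1), Add(-20, M))) = Mul(7, Pow(Add(2, M), -1), Add(-20, M)))
Add(Mul(-214, Pow(Function('V')(Mul(-6, 4)), -1)), Mul(Function('Z')(-13), Pow(85, -1))) = Add(Mul(-214, Pow(Add(17, Pow(Mul(-6, 4), 2), Mul(-16, Mul(-6, 4))), -1)), Mul(Mul(7, Pow(Add(2, -13), -1), Add(-20, -13)), Pow(85, -1))) = Add(Mul(-214, Pow(Add(17, Pow(-24, 2), Mul(-16, -24)), -1)), Mul(Mul(7, Pow(-11, -1), -33), Rational(1, 85))) = Add(Mul(-214, Pow(Add(17, 576, 384), -1)), Mul(Mul(7, Rational(-1, 11), -33), Rational(1, 85))) = Add(Mul(-214, Pow(977, -1)), Mul(21, Rational(1, 85))) = Add(Mul(-214, Rational(1, 977)), Rational(21, 85)) = Add(Rational(-214, 977), Rational(21, 85)) = Rational(2327, 83045)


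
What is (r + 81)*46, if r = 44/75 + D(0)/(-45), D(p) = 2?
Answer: 843962/225 ≈ 3750.9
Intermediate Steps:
r = 122/225 (r = 44/75 + 2/(-45) = 44*(1/75) + 2*(-1/45) = 44/75 - 2/45 = 122/225 ≈ 0.54222)
(r + 81)*46 = (122/225 + 81)*46 = (18347/225)*46 = 843962/225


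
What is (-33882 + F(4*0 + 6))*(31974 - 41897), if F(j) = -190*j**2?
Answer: 404084406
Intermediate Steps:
(-33882 + F(4*0 + 6))*(31974 - 41897) = (-33882 - 190*(4*0 + 6)**2)*(31974 - 41897) = (-33882 - 190*(0 + 6)**2)*(-9923) = (-33882 - 190*6**2)*(-9923) = (-33882 - 190*36)*(-9923) = (-33882 - 6840)*(-9923) = -40722*(-9923) = 404084406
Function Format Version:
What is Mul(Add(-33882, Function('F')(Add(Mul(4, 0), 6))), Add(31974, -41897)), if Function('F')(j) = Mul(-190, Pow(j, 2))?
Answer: 404084406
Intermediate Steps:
Mul(Add(-33882, Function('F')(Add(Mul(4, 0), 6))), Add(31974, -41897)) = Mul(Add(-33882, Mul(-190, Pow(Add(Mul(4, 0), 6), 2))), Add(31974, -41897)) = Mul(Add(-33882, Mul(-190, Pow(Add(0, 6), 2))), -9923) = Mul(Add(-33882, Mul(-190, Pow(6, 2))), -9923) = Mul(Add(-33882, Mul(-190, 36)), -9923) = Mul(Add(-33882, -6840), -9923) = Mul(-40722, -9923) = 404084406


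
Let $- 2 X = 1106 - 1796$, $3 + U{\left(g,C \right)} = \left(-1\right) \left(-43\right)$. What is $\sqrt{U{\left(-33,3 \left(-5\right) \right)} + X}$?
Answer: $\sqrt{385} \approx 19.621$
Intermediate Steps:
$U{\left(g,C \right)} = 40$ ($U{\left(g,C \right)} = -3 - -43 = -3 + 43 = 40$)
$X = 345$ ($X = - \frac{1106 - 1796}{2} = \left(- \frac{1}{2}\right) \left(-690\right) = 345$)
$\sqrt{U{\left(-33,3 \left(-5\right) \right)} + X} = \sqrt{40 + 345} = \sqrt{385}$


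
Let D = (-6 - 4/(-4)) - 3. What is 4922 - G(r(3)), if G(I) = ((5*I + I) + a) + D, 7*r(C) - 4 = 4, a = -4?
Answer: 34490/7 ≈ 4927.1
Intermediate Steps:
r(C) = 8/7 (r(C) = 4/7 + (⅐)*4 = 4/7 + 4/7 = 8/7)
D = -8 (D = (-6 - 4*(-¼)) - 3 = (-6 + 1) - 3 = -5 - 3 = -8)
G(I) = -12 + 6*I (G(I) = ((5*I + I) - 4) - 8 = (6*I - 4) - 8 = (-4 + 6*I) - 8 = -12 + 6*I)
4922 - G(r(3)) = 4922 - (-12 + 6*(8/7)) = 4922 - (-12 + 48/7) = 4922 - 1*(-36/7) = 4922 + 36/7 = 34490/7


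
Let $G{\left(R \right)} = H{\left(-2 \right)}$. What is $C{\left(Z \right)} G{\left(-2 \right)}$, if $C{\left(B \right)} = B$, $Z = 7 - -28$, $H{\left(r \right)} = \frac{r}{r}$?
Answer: $35$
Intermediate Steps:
$H{\left(r \right)} = 1$
$G{\left(R \right)} = 1$
$Z = 35$ ($Z = 7 + 28 = 35$)
$C{\left(Z \right)} G{\left(-2 \right)} = 35 \cdot 1 = 35$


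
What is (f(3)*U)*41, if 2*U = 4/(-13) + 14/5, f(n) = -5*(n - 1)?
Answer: -6642/13 ≈ -510.92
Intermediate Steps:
f(n) = 5 - 5*n (f(n) = -5*(-1 + n) = 5 - 5*n)
U = 81/65 (U = (4/(-13) + 14/5)/2 = (4*(-1/13) + 14*(1/5))/2 = (-4/13 + 14/5)/2 = (1/2)*(162/65) = 81/65 ≈ 1.2462)
(f(3)*U)*41 = ((5 - 5*3)*(81/65))*41 = ((5 - 15)*(81/65))*41 = -10*81/65*41 = -162/13*41 = -6642/13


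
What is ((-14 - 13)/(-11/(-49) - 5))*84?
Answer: 6174/13 ≈ 474.92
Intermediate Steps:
((-14 - 13)/(-11/(-49) - 5))*84 = -27/(-11*(-1/49) - 5)*84 = -27/(11/49 - 5)*84 = -27/(-234/49)*84 = -27*(-49/234)*84 = (147/26)*84 = 6174/13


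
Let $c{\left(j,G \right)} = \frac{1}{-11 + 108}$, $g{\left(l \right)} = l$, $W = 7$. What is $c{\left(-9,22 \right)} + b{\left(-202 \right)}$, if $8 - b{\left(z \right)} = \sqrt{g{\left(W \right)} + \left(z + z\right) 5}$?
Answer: $\frac{777}{97} - i \sqrt{2013} \approx 8.0103 - 44.866 i$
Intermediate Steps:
$c{\left(j,G \right)} = \frac{1}{97}$
$b{\left(z \right)} = 8 - \sqrt{7 + 10 z}$ ($b{\left(z \right)} = 8 - \sqrt{7 + \left(z + z\right) 5} = 8 - \sqrt{7 + 2 z 5} = 8 - \sqrt{7 + 10 z}$)
$c{\left(-9,22 \right)} + b{\left(-202 \right)} = \frac{1}{97} + \left(8 - \sqrt{7 + 10 \left(-202\right)}\right) = \frac{1}{97} + \left(8 - \sqrt{7 - 2020}\right) = \frac{1}{97} + \left(8 - \sqrt{-2013}\right) = \frac{1}{97} + \left(8 - i \sqrt{2013}\right) = \frac{777}{97} - i \sqrt{2013}$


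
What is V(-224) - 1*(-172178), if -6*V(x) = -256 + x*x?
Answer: 163858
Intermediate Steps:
V(x) = 128/3 - x²/6 (V(x) = -(-256 + x*x)/6 = -(-256 + x²)/6 = 128/3 - x²/6)
V(-224) - 1*(-172178) = (128/3 - ⅙*(-224)²) - 1*(-172178) = (128/3 - ⅙*50176) + 172178 = (128/3 - 25088/3) + 172178 = -8320 + 172178 = 163858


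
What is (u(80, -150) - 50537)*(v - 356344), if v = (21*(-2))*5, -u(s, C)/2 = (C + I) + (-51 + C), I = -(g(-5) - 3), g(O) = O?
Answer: 17774573454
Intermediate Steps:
I = 8 (I = -(-5 - 3) = -1*(-8) = 8)
u(s, C) = 86 - 4*C (u(s, C) = -2*((C + 8) + (-51 + C)) = -2*((8 + C) + (-51 + C)) = -2*(-43 + 2*C) = 86 - 4*C)
v = -210 (v = -42*5 = -210)
(u(80, -150) - 50537)*(v - 356344) = ((86 - 4*(-150)) - 50537)*(-210 - 356344) = ((86 + 600) - 50537)*(-356554) = (686 - 50537)*(-356554) = -49851*(-356554) = 17774573454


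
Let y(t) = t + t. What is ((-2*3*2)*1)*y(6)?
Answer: -144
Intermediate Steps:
y(t) = 2*t
((-2*3*2)*1)*y(6) = ((-2*3*2)*1)*(2*6) = (-6*2*1)*12 = -12*1*12 = -12*12 = -144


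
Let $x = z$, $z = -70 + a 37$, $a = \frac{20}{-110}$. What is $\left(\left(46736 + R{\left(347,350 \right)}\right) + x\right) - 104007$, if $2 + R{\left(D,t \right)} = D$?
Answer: $- \frac{627030}{11} \approx -57003.0$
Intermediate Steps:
$a = - \frac{2}{11}$ ($a = 20 \left(- \frac{1}{110}\right) = - \frac{2}{11} \approx -0.18182$)
$R{\left(D,t \right)} = -2 + D$
$z = - \frac{844}{11}$ ($z = -70 - \frac{74}{11} = - \frac{844}{11} \approx -76.727$)
$x = - \frac{844}{11} \approx -76.727$
$\left(\left(46736 + R{\left(347,350 \right)}\right) + x\right) - 104007 = \left(\left(46736 + \left(-2 + 347\right)\right) - \frac{844}{11}\right) - 104007 = \left(\left(46736 + 345\right) - \frac{844}{11}\right) - 104007 = \left(47081 - \frac{844}{11}\right) - 104007 = \frac{517047}{11} - 104007 = - \frac{627030}{11}$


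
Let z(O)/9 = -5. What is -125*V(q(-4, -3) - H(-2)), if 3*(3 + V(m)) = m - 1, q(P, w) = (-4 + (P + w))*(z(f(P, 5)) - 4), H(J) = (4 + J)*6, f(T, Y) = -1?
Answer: -64625/3 ≈ -21542.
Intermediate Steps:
H(J) = 24 + 6*J
z(O) = -45 (z(O) = 9*(-5) = -45)
q(P, w) = 196 - 49*P - 49*w (q(P, w) = (-4 + (P + w))*(-45 - 4) = (-4 + P + w)*(-49) = 196 - 49*P - 49*w)
V(m) = -10/3 + m/3 (V(m) = -3 + (m - 1)/3 = -3 + (-1 + m)/3 = -3 + (-⅓ + m/3) = -10/3 + m/3)
-125*V(q(-4, -3) - H(-2)) = -125*(-10/3 + ((196 - 49*(-4) - 49*(-3)) - (24 + 6*(-2)))/3) = -125*(-10/3 + ((196 + 196 + 147) - (24 - 12))/3) = -125*(-10/3 + (539 - 1*12)/3) = -125*(-10/3 + (539 - 12)/3) = -125*(-10/3 + (⅓)*527) = -125*(-10/3 + 527/3) = -125*517/3 = -64625/3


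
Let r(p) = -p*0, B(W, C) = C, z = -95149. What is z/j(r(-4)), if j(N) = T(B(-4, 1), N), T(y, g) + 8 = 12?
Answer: -95149/4 ≈ -23787.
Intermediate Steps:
r(p) = 0
T(y, g) = 4 (T(y, g) = -8 + 12 = 4)
j(N) = 4
z/j(r(-4)) = -95149/4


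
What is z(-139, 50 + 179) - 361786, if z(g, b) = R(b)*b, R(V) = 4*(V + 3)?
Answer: -149274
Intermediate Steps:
R(V) = 12 + 4*V (R(V) = 4*(3 + V) = 12 + 4*V)
z(g, b) = b*(12 + 4*b) (z(g, b) = (12 + 4*b)*b = b*(12 + 4*b))
z(-139, 50 + 179) - 361786 = 4*(50 + 179)*(3 + (50 + 179)) - 361786 = 4*229*(3 + 229) - 361786 = 4*229*232 - 361786 = 212512 - 361786 = -149274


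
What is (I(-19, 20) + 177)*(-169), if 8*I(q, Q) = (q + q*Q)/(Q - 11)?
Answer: -695435/24 ≈ -28976.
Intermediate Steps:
I(q, Q) = (q + Q*q)/(8*(-11 + Q)) (I(q, Q) = ((q + q*Q)/(Q - 11))/8 = ((q + Q*q)/(-11 + Q))/8 = (q + Q*q)/(8*(-11 + Q)))
(I(-19, 20) + 177)*(-169) = ((⅛)*(-19)*(1 + 20)/(-11 + 20) + 177)*(-169) = ((⅛)*(-19)*21/9 + 177)*(-169) = ((⅛)*(-19)*(⅑)*21 + 177)*(-169) = (-133/24 + 177)*(-169) = (4115/24)*(-169) = -695435/24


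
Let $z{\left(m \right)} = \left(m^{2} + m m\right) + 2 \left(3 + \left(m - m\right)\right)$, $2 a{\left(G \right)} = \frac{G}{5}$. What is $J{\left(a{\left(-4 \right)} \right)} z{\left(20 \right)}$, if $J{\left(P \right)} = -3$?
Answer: $-2418$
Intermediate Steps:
$a{\left(G \right)} = \frac{G}{10}$ ($a{\left(G \right)} = \frac{G \frac{1}{5}}{2} = \frac{\frac{1}{5} G}{2} = \frac{G}{10}$)
$z{\left(m \right)} = 6 + 2 m^{2}$ ($z{\left(m \right)} = \left(m^{2} + m^{2}\right) + 2 \left(3 + 0\right) = 2 m^{2} + 2 \cdot 3 = 2 m^{2} + 6 = 6 + 2 m^{2}$)
$J{\left(a{\left(-4 \right)} \right)} z{\left(20 \right)} = - 3 \left(6 + 2 \cdot 20^{2}\right) = - 3 \left(6 + 2 \cdot 400\right) = - 3 \left(6 + 800\right) = \left(-3\right) 806 = -2418$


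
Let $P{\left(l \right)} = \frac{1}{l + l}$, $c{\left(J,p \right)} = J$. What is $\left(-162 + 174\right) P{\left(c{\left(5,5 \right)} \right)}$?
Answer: $\frac{6}{5} \approx 1.2$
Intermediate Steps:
$P{\left(l \right)} = \frac{1}{2 l}$
$\left(-162 + 174\right) P{\left(c{\left(5,5 \right)} \right)} = \left(-162 + 174\right) \frac{1}{2 \cdot 5} = 12 \cdot \frac{1}{2} \cdot \frac{1}{5} = 12 \cdot \frac{1}{10} = \frac{6}{5}$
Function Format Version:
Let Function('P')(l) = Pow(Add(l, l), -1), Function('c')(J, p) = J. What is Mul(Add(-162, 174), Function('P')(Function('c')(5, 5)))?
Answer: Rational(6, 5) ≈ 1.2000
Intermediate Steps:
Function('P')(l) = Mul(Rational(1, 2), Pow(l, -1)) (Function('P')(l) = Pow(Mul(2, l), -1) = Mul(Rational(1, 2), Pow(l, -1)))
Mul(Add(-162, 174), Function('P')(Function('c')(5, 5))) = Mul(Add(-162, 174), Mul(Rational(1, 2), Pow(5, -1))) = Mul(12, Mul(Rational(1, 2), Rational(1, 5))) = Mul(12, Rational(1, 10)) = Rational(6, 5)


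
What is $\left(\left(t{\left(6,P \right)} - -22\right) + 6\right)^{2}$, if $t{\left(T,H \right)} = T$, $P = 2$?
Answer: $1156$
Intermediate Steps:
$\left(\left(t{\left(6,P \right)} - -22\right) + 6\right)^{2} = \left(\left(6 - -22\right) + 6\right)^{2} = \left(\left(6 + 22\right) + 6\right)^{2} = \left(28 + 6\right)^{2} = 34^{2} = 1156$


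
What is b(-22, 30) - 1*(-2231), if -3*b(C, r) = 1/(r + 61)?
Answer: 609062/273 ≈ 2231.0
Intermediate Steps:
b(C, r) = -1/(3*(61 + r)) (b(C, r) = -1/(3*(r + 61)) = -1/(3*(61 + r)))
b(-22, 30) - 1*(-2231) = -1/(183 + 3*30) - 1*(-2231) = -1/(183 + 90) + 2231 = -1/273 + 2231 = 609062/273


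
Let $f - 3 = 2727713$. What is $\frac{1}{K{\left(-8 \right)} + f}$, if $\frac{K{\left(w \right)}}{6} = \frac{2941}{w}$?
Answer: $\frac{4}{10902041} \approx 3.669 \cdot 10^{-7}$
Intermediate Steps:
$f = 2727716$ ($f = 3 + 2727713 = 2727716$)
$K{\left(w \right)} = \frac{17646}{w}$ ($K{\left(w \right)} = 6 \frac{2941}{w} = \frac{17646}{w}$)
$\frac{1}{K{\left(-8 \right)} + f} = \frac{1}{\frac{17646}{-8} + 2727716} = \frac{1}{17646 \left(- \frac{1}{8}\right) + 2727716} = \frac{1}{- \frac{8823}{4} + 2727716} = \frac{1}{\frac{10902041}{4}} = \frac{4}{10902041}$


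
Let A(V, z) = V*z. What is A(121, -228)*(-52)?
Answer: 1434576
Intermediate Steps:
A(121, -228)*(-52) = (121*(-228))*(-52) = -27588*(-52) = 1434576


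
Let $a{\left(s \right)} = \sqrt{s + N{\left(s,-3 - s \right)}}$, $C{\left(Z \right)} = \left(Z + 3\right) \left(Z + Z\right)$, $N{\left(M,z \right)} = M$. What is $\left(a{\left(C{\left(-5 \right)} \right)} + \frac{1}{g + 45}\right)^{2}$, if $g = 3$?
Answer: $\frac{92161}{2304} + \frac{\sqrt{10}}{12} \approx 40.264$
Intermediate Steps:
$C{\left(Z \right)} = 2 Z \left(3 + Z\right)$ ($C{\left(Z \right)} = \left(3 + Z\right) 2 Z = 2 Z \left(3 + Z\right)$)
$a{\left(s \right)} = \sqrt{2} \sqrt{s}$ ($a{\left(s \right)} = \sqrt{s + s} = \sqrt{2 s} = \sqrt{2} \sqrt{s}$)
$\left(a{\left(C{\left(-5 \right)} \right)} + \frac{1}{g + 45}\right)^{2} = \left(\sqrt{2} \sqrt{2 \left(-5\right) \left(3 - 5\right)} + \frac{1}{3 + 45}\right)^{2} = \left(\sqrt{2} \sqrt{2 \left(-5\right) \left(-2\right)} + \frac{1}{48}\right)^{2} = \left(\sqrt{2} \sqrt{20} + \frac{1}{48}\right)^{2} = \left(\sqrt{2} \cdot 2 \sqrt{5} + \frac{1}{48}\right)^{2} = \left(2 \sqrt{10} + \frac{1}{48}\right)^{2} = \left(\frac{1}{48} + 2 \sqrt{10}\right)^{2}$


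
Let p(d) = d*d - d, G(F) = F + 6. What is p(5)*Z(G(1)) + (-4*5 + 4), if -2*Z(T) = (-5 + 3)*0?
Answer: -16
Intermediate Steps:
G(F) = 6 + F
Z(T) = 0 (Z(T) = -(-5 + 3)*0/2 = -(-1)*0 = -½*0 = 0)
p(d) = d² - d
p(5)*Z(G(1)) + (-4*5 + 4) = (5*(-1 + 5))*0 + (-4*5 + 4) = (5*4)*0 + (-20 + 4) = 20*0 - 16 = 0 - 16 = -16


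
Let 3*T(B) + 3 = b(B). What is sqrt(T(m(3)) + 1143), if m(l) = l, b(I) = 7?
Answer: sqrt(10299)/3 ≈ 33.828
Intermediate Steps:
T(B) = 4/3 (T(B) = -1 + (1/3)*7 = -1 + 7/3 = 4/3)
sqrt(T(m(3)) + 1143) = sqrt(4/3 + 1143) = sqrt(3433/3) = sqrt(10299)/3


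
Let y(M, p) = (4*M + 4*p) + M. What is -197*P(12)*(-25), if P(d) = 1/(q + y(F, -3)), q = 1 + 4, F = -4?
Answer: -4925/27 ≈ -182.41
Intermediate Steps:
y(M, p) = 4*p + 5*M
q = 5
P(d) = -1/27 (P(d) = 1/(5 + (4*(-3) + 5*(-4))) = 1/(5 + (-12 - 20)) = 1/(5 - 32) = 1/(-27) = -1/27)
-197*P(12)*(-25) = -197*(-1/27)*(-25) = (197/27)*(-25) = -4925/27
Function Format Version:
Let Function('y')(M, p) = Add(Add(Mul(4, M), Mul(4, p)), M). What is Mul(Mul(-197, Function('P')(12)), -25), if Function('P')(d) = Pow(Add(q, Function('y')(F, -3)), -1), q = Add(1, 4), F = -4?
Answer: Rational(-4925, 27) ≈ -182.41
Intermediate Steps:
Function('y')(M, p) = Add(Mul(4, p), Mul(5, M))
q = 5
Function('P')(d) = Rational(-1, 27) (Function('P')(d) = Pow(Add(5, Add(Mul(4, -3), Mul(5, -4))), -1) = Pow(Add(5, Add(-12, -20)), -1) = Pow(Add(5, -32), -1) = Pow(-27, -1) = Rational(-1, 27))
Mul(Mul(-197, Function('P')(12)), -25) = Mul(Mul(-197, Rational(-1, 27)), -25) = Mul(Rational(197, 27), -25) = Rational(-4925, 27)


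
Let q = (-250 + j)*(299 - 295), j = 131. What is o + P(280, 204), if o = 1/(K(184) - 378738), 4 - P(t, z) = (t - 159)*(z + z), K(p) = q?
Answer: -18719519897/379214 ≈ -49364.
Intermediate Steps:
q = -476 (q = (-250 + 131)*(299 - 295) = -119*4 = -476)
K(p) = -476
P(t, z) = 4 - 2*z*(-159 + t) (P(t, z) = 4 - (t - 159)*(z + z) = 4 - (-159 + t)*2*z = 4 - 2*z*(-159 + t))
o = -1/379214 (o = 1/(-476 - 378738) = 1/(-379214) = -1/379214 ≈ -2.6370e-6)
o + P(280, 204) = -1/379214 + (4 + 318*204 - 2*280*204) = -1/379214 + (4 + 64872 - 114240) = -1/379214 - 49364 = -18719519897/379214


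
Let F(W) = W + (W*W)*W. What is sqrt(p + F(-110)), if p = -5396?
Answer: I*sqrt(1336506) ≈ 1156.1*I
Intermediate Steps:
F(W) = W + W**3 (F(W) = W + W**2*W = W + W**3)
sqrt(p + F(-110)) = sqrt(-5396 + (-110 + (-110)**3)) = sqrt(-5396 + (-110 - 1331000)) = sqrt(-5396 - 1331110) = sqrt(-1336506) = I*sqrt(1336506)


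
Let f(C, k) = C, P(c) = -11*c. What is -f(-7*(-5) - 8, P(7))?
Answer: -27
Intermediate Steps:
-f(-7*(-5) - 8, P(7)) = -(-7*(-5) - 8) = -(35 - 8) = -1*27 = -27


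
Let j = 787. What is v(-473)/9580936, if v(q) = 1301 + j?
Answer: 261/1197617 ≈ 0.00021793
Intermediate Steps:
v(q) = 2088 (v(q) = 1301 + 787 = 2088)
v(-473)/9580936 = 2088/9580936 = 2088*(1/9580936) = 261/1197617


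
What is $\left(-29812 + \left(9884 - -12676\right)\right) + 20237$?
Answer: $12985$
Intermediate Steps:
$\left(-29812 + \left(9884 - -12676\right)\right) + 20237 = \left(-29812 + \left(9884 + 12676\right)\right) + 20237 = \left(-29812 + 22560\right) + 20237 = -7252 + 20237 = 12985$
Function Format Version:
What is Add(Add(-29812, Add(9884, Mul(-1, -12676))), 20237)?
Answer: 12985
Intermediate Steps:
Add(Add(-29812, Add(9884, Mul(-1, -12676))), 20237) = Add(Add(-29812, Add(9884, 12676)), 20237) = Add(Add(-29812, 22560), 20237) = Add(-7252, 20237) = 12985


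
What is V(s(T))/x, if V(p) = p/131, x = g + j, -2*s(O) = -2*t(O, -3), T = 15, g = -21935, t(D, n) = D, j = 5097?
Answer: -15/2205778 ≈ -6.8003e-6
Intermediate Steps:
s(O) = O (s(O) = -(-1)*O = O)
x = -16838 (x = -21935 + 5097 = -16838)
V(p) = p/131 (V(p) = p*(1/131) = p/131)
V(s(T))/x = ((1/131)*15)/(-16838) = (15/131)*(-1/16838) = -15/2205778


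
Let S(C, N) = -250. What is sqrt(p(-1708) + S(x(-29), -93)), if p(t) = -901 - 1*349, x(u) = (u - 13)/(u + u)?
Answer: 10*I*sqrt(15) ≈ 38.73*I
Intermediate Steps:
x(u) = (-13 + u)/(2*u) (x(u) = (-13 + u)/((2*u)) = (-13 + u)*(1/(2*u)) = (-13 + u)/(2*u))
p(t) = -1250 (p(t) = -901 - 349 = -1250)
sqrt(p(-1708) + S(x(-29), -93)) = sqrt(-1250 - 250) = sqrt(-1500) = 10*I*sqrt(15)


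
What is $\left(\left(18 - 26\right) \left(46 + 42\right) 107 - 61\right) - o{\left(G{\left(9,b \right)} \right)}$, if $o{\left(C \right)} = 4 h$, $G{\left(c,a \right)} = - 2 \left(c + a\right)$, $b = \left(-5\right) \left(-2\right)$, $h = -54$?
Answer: $-75173$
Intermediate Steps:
$b = 10$
$G{\left(c,a \right)} = - 2 a - 2 c$ ($G{\left(c,a \right)} = - 2 \left(a + c\right) = - 2 a - 2 c$)
$o{\left(C \right)} = -216$ ($o{\left(C \right)} = 4 \left(-54\right) = -216$)
$\left(\left(18 - 26\right) \left(46 + 42\right) 107 - 61\right) - o{\left(G{\left(9,b \right)} \right)} = \left(\left(18 - 26\right) \left(46 + 42\right) 107 - 61\right) - -216 = \left(\left(-8\right) 88 \cdot 107 - 61\right) + 216 = \left(\left(-704\right) 107 - 61\right) + 216 = \left(-75328 - 61\right) + 216 = -75389 + 216 = -75173$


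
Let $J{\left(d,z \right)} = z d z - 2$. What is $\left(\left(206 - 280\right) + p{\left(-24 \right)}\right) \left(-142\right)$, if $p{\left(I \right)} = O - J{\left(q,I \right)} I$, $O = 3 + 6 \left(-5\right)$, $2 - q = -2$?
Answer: $-7830874$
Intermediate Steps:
$q = 4$ ($q = 2 - -2 = 2 + 2 = 4$)
$J{\left(d,z \right)} = -2 + d z^{2}$ ($J{\left(d,z \right)} = d z z - 2 = d z^{2} - 2 = -2 + d z^{2}$)
$O = -27$ ($O = 3 - 30 = -27$)
$p{\left(I \right)} = -27 - I \left(-2 + 4 I^{2}\right)$ ($p{\left(I \right)} = -27 - \left(-2 + 4 I^{2}\right) I = -27 - I \left(-2 + 4 I^{2}\right)$)
$\left(\left(206 - 280\right) + p{\left(-24 \right)}\right) \left(-142\right) = \left(\left(206 - 280\right) - \left(75 - 55296\right)\right) \left(-142\right) = \left(-74 - -55221\right) \left(-142\right) = \left(-74 + 55221\right) \left(-142\right) = 55147 \left(-142\right) = -7830874$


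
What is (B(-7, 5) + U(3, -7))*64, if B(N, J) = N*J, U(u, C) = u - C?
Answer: -1600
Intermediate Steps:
B(N, J) = J*N
(B(-7, 5) + U(3, -7))*64 = (5*(-7) + (3 - 1*(-7)))*64 = (-35 + (3 + 7))*64 = (-35 + 10)*64 = -25*64 = -1600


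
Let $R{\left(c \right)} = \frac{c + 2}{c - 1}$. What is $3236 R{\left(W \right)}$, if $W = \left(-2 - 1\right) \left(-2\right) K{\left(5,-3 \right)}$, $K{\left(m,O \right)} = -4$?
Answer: $\frac{71192}{25} \approx 2847.7$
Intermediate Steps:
$W = -24$ ($W = \left(-2 - 1\right) \left(-2\right) \left(-4\right) = \left(-3\right) \left(-2\right) \left(-4\right) = 6 \left(-4\right) = -24$)
$R{\left(c \right)} = \frac{2 + c}{-1 + c}$
$3236 R{\left(W \right)} = 3236 \frac{2 - 24}{-1 - 24} = 3236 \frac{1}{-25} \left(-22\right) = 3236 \left(\left(- \frac{1}{25}\right) \left(-22\right)\right) = 3236 \cdot \frac{22}{25} = \frac{71192}{25}$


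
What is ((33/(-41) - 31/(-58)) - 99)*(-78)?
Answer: 9206535/1189 ≈ 7743.1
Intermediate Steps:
((33/(-41) - 31/(-58)) - 99)*(-78) = ((33*(-1/41) - 31*(-1/58)) - 99)*(-78) = ((-33/41 + 31/58) - 99)*(-78) = (-643/2378 - 99)*(-78) = -236065/2378*(-78) = 9206535/1189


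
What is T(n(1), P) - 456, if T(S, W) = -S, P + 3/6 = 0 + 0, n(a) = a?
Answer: -457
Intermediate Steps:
P = -½ (P = -½ + (0 + 0) = -½ + 0 = -½ ≈ -0.50000)
T(n(1), P) - 456 = -1*1 - 456 = -1 - 456 = -457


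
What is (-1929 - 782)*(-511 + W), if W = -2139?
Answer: 7184150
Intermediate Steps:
(-1929 - 782)*(-511 + W) = (-1929 - 782)*(-511 - 2139) = -2711*(-2650) = 7184150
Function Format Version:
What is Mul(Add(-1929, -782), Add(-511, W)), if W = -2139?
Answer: 7184150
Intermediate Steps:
Mul(Add(-1929, -782), Add(-511, W)) = Mul(Add(-1929, -782), Add(-511, -2139)) = Mul(-2711, -2650) = 7184150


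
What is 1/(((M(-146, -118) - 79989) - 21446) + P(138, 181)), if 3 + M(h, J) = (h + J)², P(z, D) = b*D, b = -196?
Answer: -1/67218 ≈ -1.4877e-5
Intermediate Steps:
P(z, D) = -196*D
M(h, J) = -3 + (J + h)² (M(h, J) = -3 + (h + J)² = -3 + (J + h)²)
1/(((M(-146, -118) - 79989) - 21446) + P(138, 181)) = 1/((((-3 + (-118 - 146)²) - 79989) - 21446) - 196*181) = 1/((((-3 + (-264)²) - 79989) - 21446) - 35476) = 1/((((-3 + 69696) - 79989) - 21446) - 35476) = 1/(((69693 - 79989) - 21446) - 35476) = 1/((-10296 - 21446) - 35476) = 1/(-31742 - 35476) = 1/(-67218) = -1/67218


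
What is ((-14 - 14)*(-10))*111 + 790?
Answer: 31870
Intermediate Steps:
((-14 - 14)*(-10))*111 + 790 = -28*(-10)*111 + 790 = 280*111 + 790 = 31080 + 790 = 31870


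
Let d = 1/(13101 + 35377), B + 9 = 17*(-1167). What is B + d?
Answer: -962191343/48478 ≈ -19848.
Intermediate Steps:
B = -19848 (B = -9 + 17*(-1167) = -9 - 19839 = -19848)
d = 1/48478 ≈ 2.0628e-5
B + d = -19848 + 1/48478 = -962191343/48478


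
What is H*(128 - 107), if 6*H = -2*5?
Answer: -35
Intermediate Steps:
H = -5/3 (H = (-2*5)/6 = (⅙)*(-10) = -5/3 ≈ -1.6667)
H*(128 - 107) = -5*(128 - 107)/3 = -5/3*21 = -35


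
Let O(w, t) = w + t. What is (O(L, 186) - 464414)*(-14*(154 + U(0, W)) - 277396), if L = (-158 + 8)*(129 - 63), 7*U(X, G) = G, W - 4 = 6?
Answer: 132552913216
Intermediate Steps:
W = 10 (W = 4 + 6 = 10)
U(X, G) = G/7
L = -9900 (L = -150*66 = -9900)
O(w, t) = t + w
(O(L, 186) - 464414)*(-14*(154 + U(0, W)) - 277396) = ((186 - 9900) - 464414)*(-14*(154 + (⅐)*10) - 277396) = (-9714 - 464414)*(-14*(154 + 10/7) - 277396) = -474128*(-14*1088/7 - 277396) = -474128*(-2176 - 277396) = -474128*(-279572) = 132552913216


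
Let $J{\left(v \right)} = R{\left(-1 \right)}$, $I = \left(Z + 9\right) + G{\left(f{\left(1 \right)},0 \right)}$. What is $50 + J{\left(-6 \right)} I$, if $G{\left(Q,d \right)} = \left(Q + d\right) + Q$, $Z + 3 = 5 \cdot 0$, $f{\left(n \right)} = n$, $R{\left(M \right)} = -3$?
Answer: $26$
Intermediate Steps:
$Z = -3$ ($Z = -3 + 5 \cdot 0 = -3 + 0 = -3$)
$G{\left(Q,d \right)} = d + 2 Q$
$I = 8$ ($I = \left(-3 + 9\right) + \left(0 + 2 \cdot 1\right) = 6 + \left(0 + 2\right) = 6 + 2 = 8$)
$J{\left(v \right)} = -3$
$50 + J{\left(-6 \right)} I = 50 - 24 = 26$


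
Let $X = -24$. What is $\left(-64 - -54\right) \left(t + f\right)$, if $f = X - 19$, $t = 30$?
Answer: $130$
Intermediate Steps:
$f = -43$ ($f = -24 - 19 = -43$)
$\left(-64 - -54\right) \left(t + f\right) = \left(-64 - -54\right) \left(30 - 43\right) = \left(-64 + 54\right) \left(-13\right) = \left(-10\right) \left(-13\right) = 130$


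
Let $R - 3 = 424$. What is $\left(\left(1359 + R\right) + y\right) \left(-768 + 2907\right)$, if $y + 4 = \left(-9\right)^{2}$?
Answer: $3984957$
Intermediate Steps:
$R = 427$ ($R = 3 + 424 = 427$)
$y = 77$ ($y = -4 + \left(-9\right)^{2} = -4 + 81 = 77$)
$\left(\left(1359 + R\right) + y\right) \left(-768 + 2907\right) = \left(\left(1359 + 427\right) + 77\right) \left(-768 + 2907\right) = \left(1786 + 77\right) 2139 = 1863 \cdot 2139 = 3984957$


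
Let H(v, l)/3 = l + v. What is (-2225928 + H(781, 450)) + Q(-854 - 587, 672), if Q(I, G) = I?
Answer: -2223676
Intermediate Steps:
H(v, l) = 3*l + 3*v (H(v, l) = 3*(l + v) = 3*l + 3*v)
(-2225928 + H(781, 450)) + Q(-854 - 587, 672) = (-2225928 + (3*450 + 3*781)) + (-854 - 587) = (-2225928 + (1350 + 2343)) - 1441 = (-2225928 + 3693) - 1441 = -2222235 - 1441 = -2223676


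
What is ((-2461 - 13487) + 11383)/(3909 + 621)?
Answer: -913/906 ≈ -1.0077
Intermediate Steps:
((-2461 - 13487) + 11383)/(3909 + 621) = (-15948 + 11383)/4530 = -4565*1/4530 = -913/906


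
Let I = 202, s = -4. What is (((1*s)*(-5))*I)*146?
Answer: 589840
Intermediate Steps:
(((1*s)*(-5))*I)*146 = (((1*(-4))*(-5))*202)*146 = (-4*(-5)*202)*146 = (20*202)*146 = 4040*146 = 589840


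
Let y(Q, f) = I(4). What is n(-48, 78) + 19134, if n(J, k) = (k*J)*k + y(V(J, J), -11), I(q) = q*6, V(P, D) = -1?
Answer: -272874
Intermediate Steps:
I(q) = 6*q
y(Q, f) = 24 (y(Q, f) = 6*4 = 24)
n(J, k) = 24 + J*k**2 (n(J, k) = (k*J)*k + 24 = (J*k)*k + 24 = J*k**2 + 24 = 24 + J*k**2)
n(-48, 78) + 19134 = (24 - 48*78**2) + 19134 = (24 - 48*6084) + 19134 = (24 - 292032) + 19134 = -292008 + 19134 = -272874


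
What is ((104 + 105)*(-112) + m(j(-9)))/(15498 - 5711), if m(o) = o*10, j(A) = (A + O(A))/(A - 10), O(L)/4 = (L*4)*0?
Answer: -444662/185953 ≈ -2.3913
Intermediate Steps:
O(L) = 0 (O(L) = 4*((L*4)*0) = 4*((4*L)*0) = 4*0 = 0)
j(A) = A/(-10 + A) (j(A) = (A + 0)/(A - 10) = A/(-10 + A))
m(o) = 10*o
((104 + 105)*(-112) + m(j(-9)))/(15498 - 5711) = ((104 + 105)*(-112) + 10*(-9/(-10 - 9)))/(15498 - 5711) = (209*(-112) + 10*(-9/(-19)))/9787 = (-23408 + 10*(-9*(-1/19)))*(1/9787) = (-23408 + 10*(9/19))*(1/9787) = (-23408 + 90/19)*(1/9787) = -444662/19*1/9787 = -444662/185953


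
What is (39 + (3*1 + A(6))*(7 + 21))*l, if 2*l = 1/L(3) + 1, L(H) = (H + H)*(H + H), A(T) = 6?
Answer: 3589/24 ≈ 149.54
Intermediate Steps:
L(H) = 4*H**2 (L(H) = (2*H)*(2*H) = 4*H**2)
l = 37/72 (l = (1/(4*3**2) + 1)/2 = (1/(4*9) + 1)/2 = (1/36 + 1)/2 = (1/2)*(37/36) = 37/72 ≈ 0.51389)
(39 + (3*1 + A(6))*(7 + 21))*l = (39 + (3*1 + 6)*(7 + 21))*(37/72) = (39 + (3 + 6)*28)*(37/72) = (39 + 9*28)*(37/72) = (39 + 252)*(37/72) = 291*(37/72) = 3589/24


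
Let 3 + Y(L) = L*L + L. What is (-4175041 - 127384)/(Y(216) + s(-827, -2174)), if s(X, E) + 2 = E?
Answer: -4302425/44693 ≈ -96.266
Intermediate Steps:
s(X, E) = -2 + E
Y(L) = -3 + L + L² (Y(L) = -3 + (L*L + L) = -3 + (L² + L) = -3 + (L + L²) = -3 + L + L²)
(-4175041 - 127384)/(Y(216) + s(-827, -2174)) = (-4175041 - 127384)/((-3 + 216 + 216²) + (-2 - 2174)) = -4302425/((-3 + 216 + 46656) - 2176) = -4302425/(46869 - 2176) = -4302425/44693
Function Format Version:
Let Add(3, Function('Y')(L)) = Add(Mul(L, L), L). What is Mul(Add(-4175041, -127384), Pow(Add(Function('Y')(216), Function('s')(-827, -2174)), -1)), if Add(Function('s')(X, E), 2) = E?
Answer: Rational(-4302425, 44693) ≈ -96.266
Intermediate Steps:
Function('s')(X, E) = Add(-2, E)
Function('Y')(L) = Add(-3, L, Pow(L, 2)) (Function('Y')(L) = Add(-3, Add(Mul(L, L), L)) = Add(-3, Add(Pow(L, 2), L)) = Add(-3, Add(L, Pow(L, 2))) = Add(-3, L, Pow(L, 2)))
Mul(Add(-4175041, -127384), Pow(Add(Function('Y')(216), Function('s')(-827, -2174)), -1)) = Mul(Add(-4175041, -127384), Pow(Add(Add(-3, 216, Pow(216, 2)), Add(-2, -2174)), -1)) = Mul(-4302425, Pow(Add(Add(-3, 216, 46656), -2176), -1)) = Mul(-4302425, Pow(Add(46869, -2176), -1)) = Mul(-4302425, Pow(44693, -1)) = Mul(-4302425, Rational(1, 44693)) = Rational(-4302425, 44693)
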